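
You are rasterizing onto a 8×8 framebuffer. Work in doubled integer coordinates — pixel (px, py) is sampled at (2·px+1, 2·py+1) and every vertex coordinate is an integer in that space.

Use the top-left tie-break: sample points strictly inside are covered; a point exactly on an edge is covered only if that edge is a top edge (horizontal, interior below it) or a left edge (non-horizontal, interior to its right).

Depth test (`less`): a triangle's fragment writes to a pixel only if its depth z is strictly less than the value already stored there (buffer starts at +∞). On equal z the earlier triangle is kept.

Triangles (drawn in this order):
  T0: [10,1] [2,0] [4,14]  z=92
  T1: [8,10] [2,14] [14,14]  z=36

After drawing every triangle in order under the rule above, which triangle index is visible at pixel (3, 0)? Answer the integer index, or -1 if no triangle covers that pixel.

T0:
  2·area = 110  (B↔C swapped to make it positive)
  edge (10, 1)→(4, 14): d=(-6,13) right/bottom  bias=-1
  edge (4, 14)→(2, 0): d=(-2,-14) top-left  bias=+0
  edge (2, 0)→(10, 1): d=(8,1) right/bottom  bias=-1
    (1,0)@(3, 1): e=[91,12,7] → █
    (2,0)@(5, 1): e=[65,40,5] → █
    (3,0)@(7, 1): e=[39,68,3] → █
    (4,0)@(9, 1): e=[13,96,1] → █
    (5,0)@(11, 1): e=[-13,124,-1] → ·
    (1,1)@(3, 3): e=[79,8,23] → █
    (5,1)@(11, 3): e=[-25,120,15] → ·
    (1,2)@(3, 5): e=[67,4,39] → █
    (4,2)@(9, 5): e=[-11,88,33] → ·
    (1,3)@(3, 7): e=[55,0,55] → █  [on edge]
    (4,3)@(9, 7): e=[-23,84,49] → ·
    (1,4)@(3, 9): e=[43,-4,71] → ·
  covered (16 px):
    · █ █ █ █ · · ·
    · █ █ █ █ · · ·
    · █ █ █ · · · ·
    · █ █ █ · · · ·
    · · █ · · · · ·
    · · █ · · · · ·
    · · · · · · · ·
    · · · · · · · ·
T1:
  2·area = 48  (B↔C swapped to make it positive)
  edge (8, 10)→(14, 14): d=(6,4) right/bottom  bias=-1
  edge (14, 14)→(2, 14): d=(-12,0) right/bottom  bias=-1
  edge (2, 14)→(8, 10): d=(6,-4) top-left  bias=+0
    (3,5)@(7, 11): e=[10,36,2] → █
    (4,5)@(9, 11): e=[2,36,10] → █
    (5,5)@(11, 11): e=[-6,36,18] → ·
    (2,6)@(5, 13): e=[30,12,6] → █
    (5,6)@(11, 13): e=[6,12,30] → █
    (6,6)@(13, 13): e=[-2,12,38] → ·
    (2,7)@(5, 15): e=[42,-12,18] → ·
    (3,7)@(7, 15): e=[34,-12,26] → ·
    (4,7)@(9, 15): e=[26,-12,34] → ·
    (5,7)@(11, 15): e=[18,-12,42] → ·
  covered (6 px):
    · · · · · · · ·
    · · · · · · · ·
    · · · · · · · ·
    · · · · · · · ·
    · · · · · · · ·
    · · · █ █ · · ·
    · · █ █ █ █ · ·
    · · · · · · · ·

Z-buffer (winner per pixel, '.' = empty):
  . 0 0 0 0 . . .
  . 0 0 0 0 . . .
  . 0 0 0 . . . .
  . 0 0 0 . . . .
  . . 0 . . . . .
  . . 0 1 1 . . .
  . . 1 1 1 1 . .
  . . . . . . . .

Final: 0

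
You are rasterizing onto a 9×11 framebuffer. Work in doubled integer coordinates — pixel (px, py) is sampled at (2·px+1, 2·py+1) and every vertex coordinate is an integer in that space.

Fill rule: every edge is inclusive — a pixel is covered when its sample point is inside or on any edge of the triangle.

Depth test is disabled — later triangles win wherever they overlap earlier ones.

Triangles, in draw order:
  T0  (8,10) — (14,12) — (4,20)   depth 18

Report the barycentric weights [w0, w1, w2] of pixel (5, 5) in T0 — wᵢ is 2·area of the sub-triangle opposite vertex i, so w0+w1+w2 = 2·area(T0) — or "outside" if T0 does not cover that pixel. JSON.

T0:
  2·area = 68
  edge (8, 10)→(14, 12): d=(6,2) inclusive
  edge (14, 12)→(4, 20): d=(-10,8) inclusive
  edge (4, 20)→(8, 10): d=(4,-10) inclusive
    (2,4)@(5, 9): e=[0,102,-34] → .  [on edge]
    (4,5)@(9, 11): e=[4,50,14] → X
    (5,5)@(11, 11): e=[0,34,34] → X  [on edge]
    (6,5)@(13, 11): e=[-4,18,54] → .
    (3,6)@(7, 13): e=[20,46,2] → X
    (6,6)@(13, 13): e=[8,-2,62] → .
    (8,6)@(17, 13): e=[0,-34,102] → .  [on edge]
    (3,7)@(7, 15): e=[32,26,10] → X
    (5,7)@(11, 15): e=[24,-6,50] → .
    (3,8)@(7, 17): e=[44,6,18] → X
    (4,8)@(9, 17): e=[40,-10,38] → .
    (2,9)@(5, 19): e=[60,2,6] → X
  covered (9 px):
    . . . . . . . . .
    . . . . . . . . .
    . . . . . . . . .
    . . . . . . . . .
    . . . . . . . . .
    . . . . X X . . .
    . . . X X X . . .
    . . . X X . . . .
    . . . X . . . . .
    . . X . . . . . .
    . . . . . . . . .

Final: [34,34,0]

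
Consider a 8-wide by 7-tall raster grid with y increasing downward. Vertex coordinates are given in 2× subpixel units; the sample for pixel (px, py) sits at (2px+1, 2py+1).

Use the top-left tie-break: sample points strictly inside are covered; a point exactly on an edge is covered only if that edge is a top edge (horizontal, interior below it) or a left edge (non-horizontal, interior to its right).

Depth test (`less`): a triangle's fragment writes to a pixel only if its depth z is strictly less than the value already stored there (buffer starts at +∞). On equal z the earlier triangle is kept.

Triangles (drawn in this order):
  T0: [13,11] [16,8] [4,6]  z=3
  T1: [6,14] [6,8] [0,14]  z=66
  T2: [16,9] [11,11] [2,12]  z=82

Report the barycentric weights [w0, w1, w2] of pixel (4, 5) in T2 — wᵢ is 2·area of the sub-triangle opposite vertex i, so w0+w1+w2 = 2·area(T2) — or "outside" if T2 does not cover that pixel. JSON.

T0:
  2·area = 42  (B↔C swapped to make it positive)
  edge (13, 11)→(4, 6): d=(-9,-5) top-left  bias=+0
  edge (4, 6)→(16, 8): d=(12,2) right/bottom  bias=-1
  edge (16, 8)→(13, 11): d=(-3,3) right/bottom  bias=-1
    (3,3)@(7, 7): e=[6,6,30] → X
    (4,3)@(9, 7): e=[16,2,24] → X
    (5,3)@(11, 7): e=[26,-2,18] → .
    (3,4)@(7, 9): e=[-12,30,24] → .
    (4,4)@(9, 9): e=[-2,26,18] → .
    (5,4)@(11, 9): e=[8,22,12] → X
    (6,4)@(13, 9): e=[18,18,6] → X
    (7,4)@(15, 9): e=[28,14,0] → .  [on edge]
    (5,5)@(11, 11): e=[-10,46,6] → .
    (6,5)@(13, 11): e=[0,42,0] → .  [on edge]
    (5,6)@(11, 13): e=[-28,70,0] → .  [on edge]
  covered (4 px):
    . . . . . . . .
    . . . . . . . .
    . . . . . . . .
    . . . X X . . .
    . . . . . X X .
    . . . . . . . .
    . . . . . . . .
T1:
  2·area = 36  (B↔C swapped to make it positive)
  edge (6, 14)→(0, 14): d=(-6,0) right/bottom  bias=-1
  edge (0, 14)→(6, 8): d=(6,-6) top-left  bias=+0
  edge (6, 8)→(6, 14): d=(0,6) right/bottom  bias=-1
    (6,0)@(13, 1): e=[78,0,-42] → .  [on edge]
    (5,1)@(11, 3): e=[66,0,-30] → .  [on edge]
    (4,2)@(9, 5): e=[54,0,-18] → .  [on edge]
    (3,3)@(7, 7): e=[42,0,-6] → .  [on edge]
    (2,4)@(5, 9): e=[30,0,6] → X  [on edge]
    (3,4)@(7, 9): e=[30,12,-6] → .
    (1,5)@(3, 11): e=[18,0,18] → X  [on edge]
    (3,5)@(7, 11): e=[18,24,-6] → .
    (0,6)@(1, 13): e=[6,0,30] → X  [on edge]
    (3,6)@(7, 13): e=[6,36,-6] → .
  covered (6 px):
    . . . . . . . .
    . . . . . . . .
    . . . . . . . .
    . . . . . . . .
    . . X . . . . .
    . X X . . . . .
    X X X . . . . .
T2:
  2·area = 13
  edge (16, 9)→(11, 11): d=(-5,2) right/bottom  bias=-1
  edge (11, 11)→(2, 12): d=(-9,1) right/bottom  bias=-1
  edge (2, 12)→(16, 9): d=(14,-3) top-left  bias=+0
    (3,5)@(7, 11): e=[8,4,1] → X
    (4,5)@(9, 11): e=[4,2,7] → X
    (5,5)@(11, 11): e=[0,0,13] → .  [on edge]
    (3,6)@(7, 13): e=[-2,-14,29] → .
    (4,6)@(9, 13): e=[-6,-16,35] → .
  covered (2 px):
    . . . . . . . .
    . . . . . . . .
    . . . . . . . .
    . . . . . . . .
    . . . . . . . .
    . . . X X . . .
    . . . . . . . .

Final: [2,7,4]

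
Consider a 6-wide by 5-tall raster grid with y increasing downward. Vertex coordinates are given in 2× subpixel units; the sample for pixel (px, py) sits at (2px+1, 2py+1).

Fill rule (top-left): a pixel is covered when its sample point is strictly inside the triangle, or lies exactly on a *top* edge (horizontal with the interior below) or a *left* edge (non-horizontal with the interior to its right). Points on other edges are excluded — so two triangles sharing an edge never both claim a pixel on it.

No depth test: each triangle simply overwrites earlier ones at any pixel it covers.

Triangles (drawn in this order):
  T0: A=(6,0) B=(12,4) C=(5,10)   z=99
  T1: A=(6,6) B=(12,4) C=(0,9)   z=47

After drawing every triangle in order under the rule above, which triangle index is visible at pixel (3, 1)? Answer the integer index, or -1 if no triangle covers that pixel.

T0:
  2·area = 64
  edge (6, 0)→(12, 4): d=(6,4) right/bottom  bias=-1
  edge (12, 4)→(5, 10): d=(-7,6) right/bottom  bias=-1
  edge (5, 10)→(6, 0): d=(1,-10) top-left  bias=+0
    (3,0)@(7, 1): e=[2,51,11] → #
    (4,0)@(9, 1): e=[-6,39,31] → ·
    (3,1)@(7, 3): e=[14,37,13] → #
    (4,1)@(9, 3): e=[6,25,33] → #
    (5,1)@(11, 3): e=[-2,13,53] → ·
    (3,2)@(7, 5): e=[26,23,15] → #
    (5,2)@(11, 5): e=[10,-1,55] → ·
    (3,3)@(7, 7): e=[38,9,17] → #
    (4,3)@(9, 7): e=[30,-3,37] → ·
    (3,4)@(7, 9): e=[50,-5,19] → ·
  covered (6 px):
    · · · # · ·
    · · · # # ·
    · · · # # ·
    · · · # · ·
    · · · · · ·
T1:
  2·area = 6
  edge (6, 6)→(12, 4): d=(6,-2) top-left  bias=+0
  edge (12, 4)→(0, 9): d=(-12,5) right/bottom  bias=-1
  edge (0, 9)→(6, 6): d=(6,-3) top-left  bias=+0
    (4,2)@(9, 5): e=[0,3,3] → #  [on edge]
    (5,2)@(11, 5): e=[4,-7,9] → ·
    (1,3)@(3, 7): e=[0,9,-3] → ·  [on edge]
    (4,3)@(9, 7): e=[12,-21,15] → ·
  covered (1 px):
    · · · · · ·
    · · · · · ·
    · · · · # ·
    · · · · · ·
    · · · · · ·

Z-buffer (winner per pixel, '.' = empty):
  . . . 0 . .
  . . . 0 0 .
  . . . 0 1 .
  . . . 0 . .
  . . . . . .

Answer: 0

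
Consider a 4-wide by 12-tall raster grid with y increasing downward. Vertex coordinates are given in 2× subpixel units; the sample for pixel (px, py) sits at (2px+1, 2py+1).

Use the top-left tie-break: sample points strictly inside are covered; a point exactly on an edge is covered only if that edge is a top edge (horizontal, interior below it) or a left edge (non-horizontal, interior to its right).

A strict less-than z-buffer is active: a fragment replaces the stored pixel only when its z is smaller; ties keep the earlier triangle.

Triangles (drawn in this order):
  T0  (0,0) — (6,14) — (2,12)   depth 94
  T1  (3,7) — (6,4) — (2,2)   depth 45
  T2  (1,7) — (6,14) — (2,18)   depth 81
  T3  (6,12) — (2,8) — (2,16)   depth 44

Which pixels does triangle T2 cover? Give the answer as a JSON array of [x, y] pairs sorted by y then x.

T0:
  2·area = 44
  edge (0, 0)→(6, 14): d=(6,14) right/bottom  bias=-1
  edge (6, 14)→(2, 12): d=(-4,-2) top-left  bias=+0
  edge (2, 12)→(0, 0): d=(-2,-12) top-left  bias=+0
    (0,1)@(1, 3): e=[4,34,6] → X
    (1,1)@(3, 3): e=[-24,38,30] → .
    (0,2)@(1, 5): e=[16,26,2] → X
    (1,2)@(3, 5): e=[-12,30,26] → .
    (0,3)@(1, 7): e=[28,18,-2] → .
    (1,3)@(3, 7): e=[0,22,22] → .  [on edge]
    (1,4)@(3, 9): e=[12,14,18] → X
    (2,4)@(5, 9): e=[-16,18,42] → .
    (1,5)@(3, 11): e=[24,6,14] → X
    (2,5)@(5, 11): e=[-4,10,38] → .
    (1,6)@(3, 13): e=[36,-2,10] → .
    (2,6)@(5, 13): e=[8,2,34] → X
  covered (5 px):
    . . . .
    X . . .
    X . . .
    . . . .
    . X . .
    . X . .
    . . X .
    . . . .
    . . . .
    . . . .
    . . . .
    . . . .
T1:
  2·area = 18  (B↔C swapped to make it positive)
  edge (3, 7)→(2, 2): d=(-1,-5) top-left  bias=+0
  edge (2, 2)→(6, 4): d=(4,2) right/bottom  bias=-1
  edge (6, 4)→(3, 7): d=(-3,3) right/bottom  bias=-1
    (1,1)@(3, 3): e=[4,2,12] → X
    (2,1)@(5, 3): e=[14,-2,6] → .
    (3,1)@(7, 3): e=[24,-6,0] → .  [on edge]
    (1,2)@(3, 5): e=[2,10,6] → X
    (2,2)@(5, 5): e=[12,6,0] → .  [on edge]
    (1,3)@(3, 7): e=[0,18,0] → .  [on edge]
    (0,4)@(1, 9): e=[-12,30,0] → .  [on edge]
    (2,8)@(5, 17): e=[0,54,-36] → .  [on edge]
  covered (2 px):
    . . . .
    . X . .
    . X . .
    . . . .
    . . . .
    . . . .
    . . . .
    . . . .
    . . . .
    . . . .
    . . . .
    . . . .
T2:
  2·area = 48
  edge (1, 7)→(6, 14): d=(5,7) right/bottom  bias=-1
  edge (6, 14)→(2, 18): d=(-4,4) right/bottom  bias=-1
  edge (2, 18)→(1, 7): d=(-1,-11) top-left  bias=+0
    (0,3)@(1, 7): e=[0,48,0] → .  [on edge]
    (1,5)@(3, 11): e=[6,24,18] → X
    (2,5)@(5, 11): e=[-8,16,40] → .
    (1,6)@(3, 13): e=[16,16,16] → X
    (2,6)@(5, 13): e=[2,8,38] → X
    (3,6)@(7, 13): e=[-12,0,60] → .  [on edge]
    (1,7)@(3, 15): e=[26,8,14] → X
    (2,7)@(5, 15): e=[12,0,36] → .  [on edge]
    (1,8)@(3, 17): e=[36,0,12] → .  [on edge]
    (0,9)@(1, 19): e=[60,0,-12] → .  [on edge]
  covered (4 px):
    . . . .
    . . . .
    . . . .
    . . . .
    . . . .
    . X . .
    . X X .
    . X . .
    . . . .
    . . . .
    . . . .
    . . . .
T3:
  2·area = 32  (B↔C swapped to make it positive)
  edge (6, 12)→(2, 16): d=(-4,4) right/bottom  bias=-1
  edge (2, 16)→(2, 8): d=(0,-8) top-left  bias=+0
  edge (2, 8)→(6, 12): d=(4,4) right/bottom  bias=-1
    (0,3)@(1, 7): e=[40,-8,0] → .  [on edge]
    (1,4)@(3, 9): e=[24,8,0] → .  [on edge]
    (1,5)@(3, 11): e=[16,8,8] → X
    (2,5)@(5, 11): e=[8,24,0] → .  [on edge]
    (3,5)@(7, 11): e=[0,40,-8] → .  [on edge]
    (1,6)@(3, 13): e=[8,8,16] → X
    (2,6)@(5, 13): e=[0,24,8] → .  [on edge]
    (3,6)@(7, 13): e=[-8,40,0] → .  [on edge]
    (1,7)@(3, 15): e=[0,8,24] → .  [on edge]
    (0,8)@(1, 17): e=[0,-8,40] → .  [on edge]
  covered (2 px):
    . . . .
    . . . .
    . . . .
    . . . .
    . . . .
    . X . .
    . X . .
    . . . .
    . . . .
    . . . .
    . . . .
    . . . .

Final: [[1,5],[1,6],[2,6],[1,7]]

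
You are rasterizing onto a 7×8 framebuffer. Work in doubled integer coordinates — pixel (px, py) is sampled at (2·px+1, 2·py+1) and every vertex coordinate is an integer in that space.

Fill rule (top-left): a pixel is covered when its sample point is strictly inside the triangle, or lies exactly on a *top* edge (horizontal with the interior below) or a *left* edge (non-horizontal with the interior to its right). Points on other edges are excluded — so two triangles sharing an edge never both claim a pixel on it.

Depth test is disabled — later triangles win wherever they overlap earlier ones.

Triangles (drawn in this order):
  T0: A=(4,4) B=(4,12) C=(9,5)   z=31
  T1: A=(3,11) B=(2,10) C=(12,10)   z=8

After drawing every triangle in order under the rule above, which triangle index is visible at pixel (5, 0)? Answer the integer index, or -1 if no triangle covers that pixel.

T0:
  2·area = 40  (B↔C swapped to make it positive)
  edge (4, 4)→(9, 5): d=(5,1) right/bottom  bias=-1
  edge (9, 5)→(4, 12): d=(-5,7) right/bottom  bias=-1
  edge (4, 12)→(4, 4): d=(0,-8) top-left  bias=+0
    (2,2)@(5, 5): e=[4,28,8] → █
    (3,2)@(7, 5): e=[2,14,24] → █
    (4,2)@(9, 5): e=[0,0,40] → ·  [on edge]
    (2,3)@(5, 7): e=[14,18,8] → █
    (4,3)@(9, 7): e=[10,-10,40] → ·
    (2,4)@(5, 9): e=[24,8,8] → █
    (3,4)@(7, 9): e=[22,-6,24] → ·
    (2,5)@(5, 11): e=[34,-2,8] → ·
  covered (5 px):
    · · · · · · ·
    · · · · · · ·
    · · █ █ · · ·
    · · █ █ · · ·
    · · █ · · · ·
    · · · · · · ·
    · · · · · · ·
    · · · · · · ·
T1:
  2·area = 10
  edge (3, 11)→(2, 10): d=(-1,-1) top-left  bias=+0
  edge (2, 10)→(12, 10): d=(10,0) top-left  bias=+0
  edge (12, 10)→(3, 11): d=(-9,1) right/bottom  bias=-1
    (0,4)@(1, 9): e=[0,-10,20] → ·  [on edge]
    (1,5)@(3, 11): e=[0,10,0] → ·  [on edge]
    (2,6)@(5, 13): e=[0,30,-20] → ·  [on edge]
    (3,7)@(7, 15): e=[0,50,-40] → ·  [on edge]
  covered (0 px):
    · · · · · · ·
    · · · · · · ·
    · · · · · · ·
    · · · · · · ·
    · · · · · · ·
    · · · · · · ·
    · · · · · · ·
    · · · · · · ·

Z-buffer (winner per pixel, '.' = empty):
  . . . . . . .
  . . . . . . .
  . . 0 0 . . .
  . . 0 0 . . .
  . . 0 . . . .
  . . . . . . .
  . . . . . . .
  . . . . . . .

Answer: -1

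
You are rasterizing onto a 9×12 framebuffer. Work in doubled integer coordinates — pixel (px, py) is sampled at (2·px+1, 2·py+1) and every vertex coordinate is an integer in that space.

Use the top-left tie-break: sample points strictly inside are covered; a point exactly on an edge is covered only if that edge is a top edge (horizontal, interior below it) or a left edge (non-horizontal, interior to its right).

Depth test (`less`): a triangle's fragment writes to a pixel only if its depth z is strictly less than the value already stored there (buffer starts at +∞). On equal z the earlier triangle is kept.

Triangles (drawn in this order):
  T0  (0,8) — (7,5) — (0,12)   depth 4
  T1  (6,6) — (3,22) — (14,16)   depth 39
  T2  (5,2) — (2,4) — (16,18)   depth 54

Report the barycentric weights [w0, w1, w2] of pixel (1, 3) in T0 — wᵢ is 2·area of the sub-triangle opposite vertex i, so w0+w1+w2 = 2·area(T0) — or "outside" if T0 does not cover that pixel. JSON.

T0:
  2·area = 28
  edge (0, 8)→(7, 5): d=(7,-3) top-left  bias=+0
  edge (7, 5)→(0, 12): d=(-7,7) right/bottom  bias=-1
  edge (0, 12)→(0, 8): d=(0,-4) top-left  bias=+0
    (5,0)@(11, 1): e=[-16,0,44] → ·  [on edge]
    (4,1)@(9, 3): e=[-8,0,36] → ·  [on edge]
    (3,2)@(7, 5): e=[0,0,28] → ·  [on edge]
    (1,3)@(3, 7): e=[2,14,12] → #
    (2,3)@(5, 7): e=[8,0,20] → ·  [on edge]
    (0,4)@(1, 9): e=[10,14,4] → #
    (1,4)@(3, 9): e=[16,0,12] → ·  [on edge]
    (0,5)@(1, 11): e=[24,0,4] → ·  [on edge]
  covered (2 px):
    · · · · · · · · ·
    · · · · · · · · ·
    · · · · · · · · ·
    · # · · · · · · ·
    # · · · · · · · ·
    · · · · · · · · ·
    · · · · · · · · ·
    · · · · · · · · ·
    · · · · · · · · ·
    · · · · · · · · ·
    · · · · · · · · ·
    · · · · · · · · ·
T1:
  2·area = 158  (B↔C swapped to make it positive)
  edge (6, 6)→(14, 16): d=(8,10) right/bottom  bias=-1
  edge (14, 16)→(3, 22): d=(-11,6) right/bottom  bias=-1
  edge (3, 22)→(6, 6): d=(3,-16) top-left  bias=+0
    (3,4)@(7, 9): e=[14,119,25] → #
    (4,4)@(9, 9): e=[-6,107,57] → ·
    (3,5)@(7, 11): e=[30,97,31] → #
    (4,5)@(9, 11): e=[10,85,63] → #
    (5,5)@(11, 11): e=[-10,73,95] → ·
    (2,6)@(5, 13): e=[66,87,5] → #
    (5,6)@(11, 13): e=[6,51,101] → #
    (6,6)@(13, 13): e=[-14,39,133] → ·
    (2,7)@(5, 15): e=[82,65,11] → #
    (6,7)@(13, 15): e=[2,17,139] → #
    (7,7)@(15, 15): e=[-18,5,171] → ·
    (2,8)@(5, 17): e=[98,43,17] → #
  covered (18 px):
    · · · · · · · · ·
    · · · · · · · · ·
    · · · · · · · · ·
    · · · · · · · · ·
    · · · # · · · · ·
    · · · # # · · · ·
    · · # # # # · · ·
    · · # # # # # · ·
    · · # # # # · · ·
    · · # # · · · · ·
    · · · · · · · · ·
    · · · · · · · · ·
T2:
  2·area = 70  (B↔C swapped to make it positive)
  edge (5, 2)→(16, 18): d=(11,16) right/bottom  bias=-1
  edge (16, 18)→(2, 4): d=(-14,-14) top-left  bias=+0
  edge (2, 4)→(5, 2): d=(3,-2) top-left  bias=+0
    (0,1)@(1, 3): e=[75,0,-5] → ·  [on edge]
    (2,1)@(5, 3): e=[11,56,3] → #
    (3,1)@(7, 3): e=[-21,84,7] → ·
    (1,2)@(3, 5): e=[65,0,5] → #  [on edge]
    (3,2)@(7, 5): e=[1,56,13] → #
    (4,2)@(9, 5): e=[-31,84,17] → ·
    (1,3)@(3, 7): e=[87,-28,11] → ·
    (2,3)@(5, 7): e=[55,0,15] → #  [on edge]
    (4,3)@(9, 7): e=[-9,56,23] → ·
    (2,4)@(5, 9): e=[77,-28,21] → ·
    (3,4)@(7, 9): e=[45,0,25] → #  [on edge]
    (4,4)@(9, 9): e=[13,28,29] → #
    (4,5)@(9, 11): e=[35,0,35] → #  [on edge]
    (5,6)@(11, 13): e=[25,0,45] → #  [on edge]
    (6,7)@(13, 15): e=[15,0,55] → #  [on edge]
    (7,8)@(15, 17): e=[5,0,65] → #  [on edge]
    (8,9)@(17, 19): e=[-5,0,75] → ·  [on edge]
  covered (13 px):
    · · · · · · · · ·
    · · # · · · · · ·
    · # # # · · · · ·
    · · # # · · · · ·
    · · · # # · · · ·
    · · · · # # · · ·
    · · · · · # · · ·
    · · · · · · # · ·
    · · · · · · · # ·
    · · · · · · · · ·
    · · · · · · · · ·
    · · · · · · · · ·

Final: [14,12,2]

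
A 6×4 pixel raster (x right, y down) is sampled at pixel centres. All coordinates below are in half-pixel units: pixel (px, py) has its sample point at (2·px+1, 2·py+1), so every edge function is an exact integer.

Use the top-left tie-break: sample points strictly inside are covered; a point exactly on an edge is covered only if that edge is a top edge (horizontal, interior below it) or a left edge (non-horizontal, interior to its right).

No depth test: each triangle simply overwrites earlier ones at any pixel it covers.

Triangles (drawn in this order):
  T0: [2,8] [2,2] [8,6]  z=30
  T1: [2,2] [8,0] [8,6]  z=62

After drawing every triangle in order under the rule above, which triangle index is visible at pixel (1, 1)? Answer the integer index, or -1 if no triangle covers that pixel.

T0:
  2·area = 36
  edge (2, 8)→(2, 2): d=(0,-6) top-left  bias=+0
  edge (2, 2)→(8, 6): d=(6,4) right/bottom  bias=-1
  edge (8, 6)→(2, 8): d=(-6,2) right/bottom  bias=-1
    (1,1)@(3, 3): e=[6,2,28] → █
    (2,1)@(5, 3): e=[18,-6,24] → ·
    (1,2)@(3, 5): e=[6,14,16] → █
    (2,2)@(5, 5): e=[18,6,12] → █
    (3,2)@(7, 5): e=[30,-2,8] → ·
    (5,2)@(11, 5): e=[54,-18,0] → ·  [on edge]
    (1,3)@(3, 7): e=[6,26,4] → █
    (2,3)@(5, 7): e=[18,18,0] → ·  [on edge]
  covered (4 px):
    · · · · · ·
    · █ · · · ·
    · █ █ · · ·
    · █ · · · ·
T1:
  2·area = 36
  edge (2, 2)→(8, 0): d=(6,-2) top-left  bias=+0
  edge (8, 0)→(8, 6): d=(0,6) right/bottom  bias=-1
  edge (8, 6)→(2, 2): d=(-6,-4) top-left  bias=+0
    (2,0)@(5, 1): e=[0,18,18] → █  [on edge]
    (3,0)@(7, 1): e=[4,6,26] → █
    (4,0)@(9, 1): e=[8,-6,34] → ·
    (2,1)@(5, 3): e=[12,18,6] → █
    (4,1)@(9, 3): e=[20,-6,22] → ·
    (2,2)@(5, 5): e=[24,18,-6] → ·
    (3,2)@(7, 5): e=[28,6,2] → █
    (4,2)@(9, 5): e=[32,-6,10] → ·
    (3,3)@(7, 7): e=[40,6,-10] → ·
  covered (5 px):
    · · █ █ · ·
    · · █ █ · ·
    · · · █ · ·
    · · · · · ·

Z-buffer (winner per pixel, '.' = empty):
  . . 1 1 . .
  . 0 1 1 . .
  . 0 0 1 . .
  . 0 . . . .

Final: 0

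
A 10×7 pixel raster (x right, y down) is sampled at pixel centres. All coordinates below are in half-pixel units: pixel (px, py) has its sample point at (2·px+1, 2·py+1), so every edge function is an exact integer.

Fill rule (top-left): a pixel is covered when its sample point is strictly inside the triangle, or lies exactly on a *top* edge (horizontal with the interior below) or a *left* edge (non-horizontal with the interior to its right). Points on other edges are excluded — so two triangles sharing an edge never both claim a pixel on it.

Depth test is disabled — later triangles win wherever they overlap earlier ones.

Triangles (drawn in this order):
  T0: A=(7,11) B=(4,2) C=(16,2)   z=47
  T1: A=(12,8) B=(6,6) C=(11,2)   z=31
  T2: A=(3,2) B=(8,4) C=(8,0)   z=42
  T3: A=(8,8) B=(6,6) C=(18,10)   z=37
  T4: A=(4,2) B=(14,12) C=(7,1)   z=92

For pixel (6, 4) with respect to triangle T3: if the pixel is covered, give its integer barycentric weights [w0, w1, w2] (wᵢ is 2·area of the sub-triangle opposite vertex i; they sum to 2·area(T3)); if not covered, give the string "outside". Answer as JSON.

T0:
  2·area = 108
  edge (7, 11)→(4, 2): d=(-3,-9) top-left  bias=+0
  edge (4, 2)→(16, 2): d=(12,0) top-left  bias=+0
  edge (16, 2)→(7, 11): d=(-9,9) right/bottom  bias=-1
    (8,0)@(17, 1): e=[120,-12,0] → ·  [on edge]
    (2,1)@(5, 3): e=[6,12,90] → #
    (3,1)@(7, 3): e=[24,12,72] → #
    (4,1)@(9, 3): e=[42,12,54] → #
    (5,1)@(11, 3): e=[60,12,36] → #
    (6,1)@(13, 3): e=[78,12,18] → #
    (7,1)@(15, 3): e=[96,12,0] → ·  [on edge]
    (2,2)@(5, 5): e=[0,36,72] → #  [on edge]
    (6,2)@(13, 5): e=[72,36,0] → ·  [on edge]
    (2,3)@(5, 7): e=[-6,60,54] → ·
    (3,3)@(7, 7): e=[12,60,36] → #
    (5,3)@(11, 7): e=[48,60,0] → ·  [on edge]
    (4,4)@(9, 9): e=[24,84,0] → ·  [on edge]
    (3,5)@(7, 11): e=[0,108,0] → ·  [on edge]
    (2,6)@(5, 13): e=[-24,132,0] → ·  [on edge]
  covered (12 px):
    · · · · · · · · · ·
    · · # # # # # · · ·
    · · # # # # · · · ·
    · · · # # · · · · ·
    · · · # · · · · · ·
    · · · · · · · · · ·
    · · · · · · · · · ·
T1:
  2·area = 34
  edge (12, 8)→(6, 6): d=(-6,-2) top-left  bias=+0
  edge (6, 6)→(11, 2): d=(5,-4) top-left  bias=+0
  edge (11, 2)→(12, 8): d=(1,6) right/bottom  bias=-1
    (5,1)@(11, 3): e=[28,5,1] → #
    (6,1)@(13, 3): e=[32,13,-11] → ·
    (1,2)@(3, 5): e=[0,-17,51] → ·  [on edge]
    (4,2)@(9, 5): e=[12,7,15] → #
    (6,2)@(13, 5): e=[20,23,-9] → ·
    (4,3)@(9, 7): e=[0,17,17] → #  [on edge]
    (6,3)@(13, 7): e=[8,33,-7] → ·
    (4,4)@(9, 9): e=[-12,27,19] → ·
    (5,4)@(11, 9): e=[-8,35,7] → ·
    (7,4)@(15, 9): e=[0,51,-17] → ·  [on edge]
  covered (5 px):
    · · · · · · · · · ·
    · · · · · # · · · ·
    · · · · # # · · · ·
    · · · · # # · · · ·
    · · · · · · · · · ·
    · · · · · · · · · ·
    · · · · · · · · · ·
T2:
  2·area = 20  (B↔C swapped to make it positive)
  edge (3, 2)→(8, 0): d=(5,-2) top-left  bias=+0
  edge (8, 0)→(8, 4): d=(0,4) right/bottom  bias=-1
  edge (8, 4)→(3, 2): d=(-5,-2) top-left  bias=+0
    (3,0)@(7, 1): e=[3,4,13] → #
    (4,0)@(9, 1): e=[7,-4,17] → ·
    (3,1)@(7, 3): e=[13,4,3] → #
    (4,1)@(9, 3): e=[17,-4,7] → ·
    (3,2)@(7, 5): e=[23,4,-7] → ·
  covered (2 px):
    · · · # · · · · · ·
    · · · # · · · · · ·
    · · · · · · · · · ·
    · · · · · · · · · ·
    · · · · · · · · · ·
    · · · · · · · · · ·
    · · · · · · · · · ·
T3:
  2·area = 16
  edge (8, 8)→(6, 6): d=(-2,-2) top-left  bias=+0
  edge (6, 6)→(18, 10): d=(12,4) right/bottom  bias=-1
  edge (18, 10)→(8, 8): d=(-10,-2) top-left  bias=+0
    (0,0)@(1, 1): e=[0,-40,56] → ·  [on edge]
    (1,1)@(3, 3): e=[0,-24,40] → ·  [on edge]
    (1,2)@(3, 5): e=[-4,0,20] → ·  [on edge]
    (2,2)@(5, 5): e=[0,-8,24] → ·  [on edge]
    (1,3)@(3, 7): e=[-8,24,0] → ·  [on edge]
    (3,3)@(7, 7): e=[0,8,8] → #  [on edge]
    (4,3)@(9, 7): e=[4,0,12] → ·  [on edge]
    (3,4)@(7, 9): e=[-4,32,-12] → ·
    (4,4)@(9, 9): e=[0,24,-8] → ·  [on edge]
    (6,4)@(13, 9): e=[8,8,0] → #  [on edge]
    (7,4)@(15, 9): e=[12,0,4] → ·  [on edge]
    (5,5)@(11, 11): e=[0,40,-24] → ·  [on edge]
    (6,6)@(13, 13): e=[0,56,-40] → ·  [on edge]
  covered (2 px):
    · · · · · · · · · ·
    · · · · · · · · · ·
    · · · · · · · · · ·
    · · · # · · · · · ·
    · · · · · · # · · ·
    · · · · · · · · · ·
    · · · · · · · · · ·
T4:
  2·area = 40  (B↔C swapped to make it positive)
  edge (4, 2)→(7, 1): d=(3,-1) top-left  bias=+0
  edge (7, 1)→(14, 12): d=(7,11) right/bottom  bias=-1
  edge (14, 12)→(4, 2): d=(-10,-10) top-left  bias=+0
    (1,0)@(3, 1): e=[-4,44,0] → ·  [on edge]
    (3,0)@(7, 1): e=[0,0,40] → ·  [on edge]
    (0,1)@(1, 3): e=[0,80,-40] → ·  [on edge]
    (2,1)@(5, 3): e=[4,36,0] → #  [on edge]
    (3,1)@(7, 3): e=[6,14,20] → #
    (4,1)@(9, 3): e=[8,-8,40] → ·
    (2,2)@(5, 5): e=[10,50,-20] → ·
    (3,2)@(7, 5): e=[12,28,0] → #  [on edge]
    (4,2)@(9, 5): e=[14,6,20] → #
    (5,2)@(11, 5): e=[16,-16,40] → ·
    (3,3)@(7, 7): e=[18,42,-20] → ·
    (4,3)@(9, 7): e=[20,20,0] → #  [on edge]
    (5,4)@(11, 9): e=[28,12,0] → #  [on edge]
    (6,5)@(13, 11): e=[36,4,0] → #  [on edge]
    (7,6)@(15, 13): e=[44,-4,0] → ·  [on edge]
  covered (7 px):
    · · · · · · · · · ·
    · · # # · · · · · ·
    · · · # # · · · · ·
    · · · · # · · · · ·
    · · · · · # · · · ·
    · · · · · · # · · ·
    · · · · · · · · · ·

Answer: [8,0,8]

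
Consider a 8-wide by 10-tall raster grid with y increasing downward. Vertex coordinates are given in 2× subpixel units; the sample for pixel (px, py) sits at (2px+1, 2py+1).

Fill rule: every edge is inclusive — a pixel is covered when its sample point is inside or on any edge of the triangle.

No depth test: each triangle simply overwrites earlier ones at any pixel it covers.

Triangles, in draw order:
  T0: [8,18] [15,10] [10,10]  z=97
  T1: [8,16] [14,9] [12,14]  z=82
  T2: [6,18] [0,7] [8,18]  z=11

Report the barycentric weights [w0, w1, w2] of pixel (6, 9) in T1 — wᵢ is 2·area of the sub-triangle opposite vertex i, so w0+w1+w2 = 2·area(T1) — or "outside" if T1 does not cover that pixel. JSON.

T0:
  2·area = 40  (B↔C swapped to make it positive)
  edge (8, 18)→(10, 10): d=(2,-8) inclusive
  edge (10, 10)→(15, 10): d=(5,0) inclusive
  edge (15, 10)→(8, 18): d=(-7,8) inclusive
    (5,5)@(11, 11): e=[10,5,25] → #
    (6,5)@(13, 11): e=[26,5,9] → #
    (7,5)@(15, 11): e=[42,5,-7] → ·
    (5,6)@(11, 13): e=[14,15,11] → #
    (6,6)@(13, 13): e=[30,15,-5] → ·
    (4,7)@(9, 15): e=[2,25,13] → #
    (5,7)@(11, 15): e=[18,25,-3] → ·
    (4,8)@(9, 17): e=[6,35,-1] → ·
  covered (4 px):
    · · · · · · · ·
    · · · · · · · ·
    · · · · · · · ·
    · · · · · · · ·
    · · · · · · · ·
    · · · · · # # ·
    · · · · · # · ·
    · · · · # · · ·
    · · · · · · · ·
    · · · · · · · ·
T1:
  2·area = 16
  edge (8, 16)→(14, 9): d=(6,-7) inclusive
  edge (14, 9)→(12, 14): d=(-2,5) inclusive
  edge (12, 14)→(8, 16): d=(-4,2) inclusive
    (6,5)@(13, 11): e=[5,1,10] → #
    (7,5)@(15, 11): e=[19,-9,6] → ·
    (5,6)@(11, 13): e=[3,7,6] → #
    (6,6)@(13, 13): e=[17,-3,2] → ·
    (4,7)@(9, 15): e=[1,13,2] → #
    (5,7)@(11, 15): e=[15,3,-2] → ·
    (4,8)@(9, 17): e=[13,9,-6] → ·
  covered (3 px):
    · · · · · · · ·
    · · · · · · · ·
    · · · · · · · ·
    · · · · · · · ·
    · · · · · · · ·
    · · · · · · # ·
    · · · · · # · ·
    · · · · # · · ·
    · · · · · · · ·
    · · · · · · · ·
T2:
  2·area = 22
  edge (6, 18)→(0, 7): d=(-6,-11) inclusive
  edge (0, 7)→(8, 18): d=(8,11) inclusive
  edge (8, 18)→(6, 18): d=(-2,0) inclusive
    (2,7)@(5, 15): e=[7,9,6] → #
    (3,7)@(7, 15): e=[29,-13,6] → ·
    (2,8)@(5, 17): e=[-5,25,2] → ·
    (3,8)@(7, 17): e=[17,3,2] → #
    (4,8)@(9, 17): e=[39,-19,2] → ·
    (3,9)@(7, 19): e=[5,19,-2] → ·
  covered (2 px):
    · · · · · · · ·
    · · · · · · · ·
    · · · · · · · ·
    · · · · · · · ·
    · · · · · · · ·
    · · · · · · · ·
    · · · · · · · ·
    · · # · · · · ·
    · · · # · · · ·
    · · · · · · · ·

Final: "outside"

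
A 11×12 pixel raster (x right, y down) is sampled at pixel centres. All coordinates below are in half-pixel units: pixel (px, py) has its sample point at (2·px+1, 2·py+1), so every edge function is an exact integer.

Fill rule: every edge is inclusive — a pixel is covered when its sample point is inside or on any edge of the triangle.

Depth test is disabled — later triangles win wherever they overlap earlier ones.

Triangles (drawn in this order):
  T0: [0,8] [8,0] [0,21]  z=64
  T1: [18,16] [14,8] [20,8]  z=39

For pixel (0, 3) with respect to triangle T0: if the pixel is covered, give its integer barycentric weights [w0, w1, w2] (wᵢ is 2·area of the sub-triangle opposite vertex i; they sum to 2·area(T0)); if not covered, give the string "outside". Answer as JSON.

T0:
  2·area = 104
  edge (0, 8)→(8, 0): d=(8,-8) inclusive
  edge (8, 0)→(0, 21): d=(-8,21) inclusive
  edge (0, 21)→(0, 8): d=(0,-13) inclusive
    (3,0)@(7, 1): e=[0,13,91] → X  [on edge]
    (4,0)@(9, 1): e=[16,-29,117] → .
    (2,1)@(5, 3): e=[0,39,65] → X  [on edge]
    (3,1)@(7, 3): e=[16,-3,91] → .
    (1,2)@(3, 5): e=[0,65,39] → X  [on edge]
    (3,2)@(7, 5): e=[32,-19,91] → .
    (0,3)@(1, 7): e=[0,91,13] → X  [on edge]
    (3,3)@(7, 7): e=[48,-35,91] → .
    (0,4)@(1, 9): e=[16,75,13] → X
    (2,4)@(5, 9): e=[48,-9,65] → .
    (0,5)@(1, 11): e=[32,59,13] → X
    (2,5)@(5, 11): e=[64,-25,65] → .
  covered (15 px):
    . . . X . . . . . . .
    . . X . . . . . . . .
    . X X . . . . . . . .
    X X X . . . . . . . .
    X X . . . . . . . . .
    X X . . . . . . . . .
    X X . . . . . . . . .
    X . . . . . . . . . .
    X . . . . . . . . . .
    . . . . . . . . . . .
    . . . . . . . . . . .
    . . . . . . . . . . .
T1:
  2·area = 48
  edge (18, 16)→(14, 8): d=(-4,-8) inclusive
  edge (14, 8)→(20, 8): d=(6,0) inclusive
  edge (20, 8)→(18, 16): d=(-2,8) inclusive
    (7,4)@(15, 9): e=[4,6,38] → X
    (8,4)@(17, 9): e=[20,6,22] → X
    (9,4)@(19, 9): e=[36,6,6] → X
    (10,4)@(21, 9): e=[52,6,-10] → .
    (7,5)@(15, 11): e=[-4,18,34] → .
    (8,5)@(17, 11): e=[12,18,18] → X
    (10,5)@(21, 11): e=[44,18,-14] → .
    (8,6)@(17, 13): e=[4,30,14] → X
    (9,6)@(19, 13): e=[20,30,-2] → .
    (8,7)@(17, 15): e=[-4,42,10] → .
  covered (6 px):
    . . . . . . . . . . .
    . . . . . . . . . . .
    . . . . . . . . . . .
    . . . . . . . . . . .
    . . . . . . . X X X .
    . . . . . . . . X X .
    . . . . . . . . X . .
    . . . . . . . . . . .
    . . . . . . . . . . .
    . . . . . . . . . . .
    . . . . . . . . . . .
    . . . . . . . . . . .

Final: [91,13,0]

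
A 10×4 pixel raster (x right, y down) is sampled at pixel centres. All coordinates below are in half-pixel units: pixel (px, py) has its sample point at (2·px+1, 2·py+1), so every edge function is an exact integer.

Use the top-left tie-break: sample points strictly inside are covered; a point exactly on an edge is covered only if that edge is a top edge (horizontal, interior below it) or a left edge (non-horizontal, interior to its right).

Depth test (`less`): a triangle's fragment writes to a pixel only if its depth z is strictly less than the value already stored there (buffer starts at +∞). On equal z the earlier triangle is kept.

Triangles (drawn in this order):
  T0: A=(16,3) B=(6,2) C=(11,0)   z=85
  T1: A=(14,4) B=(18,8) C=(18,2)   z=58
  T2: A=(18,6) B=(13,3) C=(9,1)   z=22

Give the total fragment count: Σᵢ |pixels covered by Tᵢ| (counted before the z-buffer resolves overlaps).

T0:
  2·area = 25
  edge (16, 3)→(6, 2): d=(-10,-1) top-left  bias=+0
  edge (6, 2)→(11, 0): d=(5,-2) top-left  bias=+0
  edge (11, 0)→(16, 3): d=(5,3) right/bottom  bias=-1
    (4,0)@(9, 1): e=[13,1,11] → X
    (5,0)@(11, 1): e=[15,5,5] → X
    (6,0)@(13, 1): e=[17,9,-1] → .
    (4,1)@(9, 3): e=[-7,11,21] → .
    (5,1)@(11, 3): e=[-5,15,15] → .
  covered (2 px):
    . . . . X X . . . .
    . . . . . . . . . .
    . . . . . . . . . .
    . . . . . . . . . .
T1:
  2·area = 24  (B↔C swapped to make it positive)
  edge (14, 4)→(18, 2): d=(4,-2) top-left  bias=+0
  edge (18, 2)→(18, 8): d=(0,6) right/bottom  bias=-1
  edge (18, 8)→(14, 4): d=(-4,-4) top-left  bias=+0
    (5,0)@(11, 1): e=[-18,42,0] → .  [on edge]
    (6,1)@(13, 3): e=[-6,30,0] → .  [on edge]
    (8,1)@(17, 3): e=[2,6,16] → X
    (9,1)@(19, 3): e=[6,-6,24] → .
    (7,2)@(15, 5): e=[6,18,0] → X  [on edge]
    (9,2)@(19, 5): e=[14,-6,16] → .
    (7,3)@(15, 7): e=[14,18,-8] → .
    (8,3)@(17, 7): e=[18,6,0] → X  [on edge]
    (9,3)@(19, 7): e=[22,-6,8] → .
  covered (4 px):
    . . . . . . . . . .
    . . . . . . . . X .
    . . . . . . . X X .
    . . . . . . . . X .
T2:
  2·area = 2  (B↔C swapped to make it positive)
  edge (18, 6)→(9, 1): d=(-9,-5) top-left  bias=+0
  edge (9, 1)→(13, 3): d=(4,2) right/bottom  bias=-1
  edge (13, 3)→(18, 6): d=(5,3) right/bottom  bias=-1
    (4,0)@(9, 1): e=[0,0,2] → .  [on edge]
    (6,1)@(13, 3): e=[2,0,0] → .  [on edge]
    (8,2)@(17, 5): e=[4,0,-2] → .  [on edge]
  covered (0 px):
    . . . . . . . . . .
    . . . . . . . . . .
    . . . . . . . . . .
    . . . . . . . . . .

Result: 6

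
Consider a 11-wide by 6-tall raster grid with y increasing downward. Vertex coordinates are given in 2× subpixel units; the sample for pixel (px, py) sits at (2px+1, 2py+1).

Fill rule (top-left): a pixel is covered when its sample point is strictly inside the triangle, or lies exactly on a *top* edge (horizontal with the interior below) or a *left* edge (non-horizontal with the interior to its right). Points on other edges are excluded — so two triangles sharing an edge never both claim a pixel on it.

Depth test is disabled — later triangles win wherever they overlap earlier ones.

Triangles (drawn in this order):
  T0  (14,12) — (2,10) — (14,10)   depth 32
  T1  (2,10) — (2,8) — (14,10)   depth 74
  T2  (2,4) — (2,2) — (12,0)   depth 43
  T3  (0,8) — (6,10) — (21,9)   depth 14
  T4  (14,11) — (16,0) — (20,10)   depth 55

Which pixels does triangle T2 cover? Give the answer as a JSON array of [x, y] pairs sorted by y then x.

T0:
  2·area = 24
  edge (14, 12)→(2, 10): d=(-12,-2) top-left  bias=+0
  edge (2, 10)→(14, 10): d=(12,0) top-left  bias=+0
  edge (14, 10)→(14, 12): d=(0,2) right/bottom  bias=-1
    (4,5)@(9, 11): e=[2,12,10] → X
    (5,5)@(11, 11): e=[6,12,6] → X
    (6,5)@(13, 11): e=[10,12,2] → X
    (7,5)@(15, 11): e=[14,12,-2] → .
  covered (3 px):
    . . . . . . . . . . .
    . . . . . . . . . . .
    . . . . . . . . . . .
    . . . . . . . . . . .
    . . . . . . . . . . .
    . . . . X X X . . . .
T1:
  2·area = 24
  edge (2, 10)→(2, 8): d=(0,-2) top-left  bias=+0
  edge (2, 8)→(14, 10): d=(12,2) right/bottom  bias=-1
  edge (14, 10)→(2, 10): d=(-12,0) right/bottom  bias=-1
    (1,4)@(3, 9): e=[2,10,12] → X
    (2,4)@(5, 9): e=[6,6,12] → X
    (3,4)@(7, 9): e=[10,2,12] → X
    (4,4)@(9, 9): e=[14,-2,12] → .
    (1,5)@(3, 11): e=[2,34,-12] → .
    (2,5)@(5, 11): e=[6,30,-12] → .
    (3,5)@(7, 11): e=[10,26,-12] → .
  covered (3 px):
    . . . . . . . . . . .
    . . . . . . . . . . .
    . . . . . . . . . . .
    . . . . . . . . . . .
    . X X X . . . . . . .
    . . . . . . . . . . .
T2:
  2·area = 20
  edge (2, 4)→(2, 2): d=(0,-2) top-left  bias=+0
  edge (2, 2)→(12, 0): d=(10,-2) top-left  bias=+0
  edge (12, 0)→(2, 4): d=(-10,4) right/bottom  bias=-1
    (3,0)@(7, 1): e=[10,0,10] → X  [on edge]
    (4,0)@(9, 1): e=[14,4,2] → X
    (5,0)@(11, 1): e=[18,8,-6] → .
    (1,1)@(3, 3): e=[2,12,6] → X
    (2,1)@(5, 3): e=[6,16,-2] → .
    (3,1)@(7, 3): e=[10,20,-10] → .
    (4,1)@(9, 3): e=[14,24,-18] → .
    (1,2)@(3, 5): e=[2,32,-14] → .
  covered (3 px):
    . . . X X . . . . . .
    . X . . . . . . . . .
    . . . . . . . . . . .
    . . . . . . . . . . .
    . . . . . . . . . . .
    . . . . . . . . . . .
T3:
  2·area = 36  (B↔C swapped to make it positive)
  edge (0, 8)→(21, 9): d=(21,1) right/bottom  bias=-1
  edge (21, 9)→(6, 10): d=(-15,1) right/bottom  bias=-1
  edge (6, 10)→(0, 8): d=(-6,-2) top-left  bias=+0
    (1,4)@(3, 9): e=[18,18,0] → X  [on edge]
    (2,4)@(5, 9): e=[16,16,4] → X
    (3,4)@(7, 9): e=[14,14,8] → X
    (4,4)@(9, 9): e=[12,12,12] → X
    (5,4)@(11, 9): e=[10,10,16] → X
    (6,4)@(13, 9): e=[8,8,20] → X
    (7,4)@(15, 9): e=[6,6,24] → X
    (8,4)@(17, 9): e=[4,4,28] → X
    (9,4)@(19, 9): e=[2,2,32] → X
    (10,4)@(21, 9): e=[0,0,36] → .  [on edge]
    (1,5)@(3, 11): e=[60,-12,-12] → .
    (2,5)@(5, 11): e=[58,-14,-8] → .
    (4,5)@(9, 11): e=[54,-18,0] → .  [on edge]
  covered (9 px):
    . . . . . . . . . . .
    . . . . . . . . . . .
    . . . . . . . . . . .
    . . . . . . . . . . .
    . X X X X X X X X X .
    . . . . . . . . . . .
T4:
  2·area = 64
  edge (14, 11)→(16, 0): d=(2,-11) top-left  bias=+0
  edge (16, 0)→(20, 10): d=(4,10) right/bottom  bias=-1
  edge (20, 10)→(14, 11): d=(-6,1) right/bottom  bias=-1
    (8,1)@(17, 3): e=[17,2,45] → X
    (9,1)@(19, 3): e=[39,-18,43] → .
    (8,2)@(17, 5): e=[21,10,33] → X
    (9,2)@(19, 5): e=[43,-10,31] → .
    (7,3)@(15, 7): e=[3,38,23] → X
    (9,3)@(19, 7): e=[47,-2,19] → .
    (7,4)@(15, 9): e=[7,46,11] → X
    (9,4)@(19, 9): e=[51,6,7] → X
    (10,4)@(21, 9): e=[73,-14,5] → .
    (7,5)@(15, 11): e=[11,54,-1] → .
    (8,5)@(17, 11): e=[33,34,-3] → .
    (9,5)@(19, 11): e=[55,14,-5] → .
  covered (7 px):
    . . . . . . . . . . .
    . . . . . . . . X . .
    . . . . . . . . X . .
    . . . . . . . X X . .
    . . . . . . . X X X .
    . . . . . . . . . . .

Result: [[3,0],[4,0],[1,1]]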